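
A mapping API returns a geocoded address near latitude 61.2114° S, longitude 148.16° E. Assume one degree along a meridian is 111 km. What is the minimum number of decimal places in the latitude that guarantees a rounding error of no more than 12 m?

One degree of latitude covers 111000 m.
N decimal places → at most half a unit in the last place, 0.5 × 10⁻ᴺ° = 111000/2 × 10⁻ᴺ m.
Need 0.5 × 111000 × 10⁻ᴺ ≤ 12 → 10⁻ᴺ ≤ 2.162e-04, so N ≥ 3.67.
At 3 places the error can reach 55.5 m, but 4 places keeps it to 5.55 m.

4 decimal places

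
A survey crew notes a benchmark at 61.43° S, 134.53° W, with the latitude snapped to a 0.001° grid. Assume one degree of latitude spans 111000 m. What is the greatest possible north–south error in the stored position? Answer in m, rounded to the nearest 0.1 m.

55.5 m

With a 0.001° grid the true value lies within half a step, ±0.001°/2 = ±0.0005°, of the stored one.
North–south distance: 0.0005° × 111000 m/° = 55.5 m.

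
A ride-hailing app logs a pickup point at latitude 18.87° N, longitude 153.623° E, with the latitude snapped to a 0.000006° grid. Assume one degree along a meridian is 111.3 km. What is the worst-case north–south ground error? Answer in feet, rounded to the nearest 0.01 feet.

1.10 feet

With a 0.000006° grid the true value lies within half a step, ±0.000006°/2 = ±3e-06°, of the stored one.
Along the meridian that is 3e-06° × 111300 m/° = 0.3339 m.
In feet: 0.3339 m ÷ 0.3048 ≈ 1.0955 ft.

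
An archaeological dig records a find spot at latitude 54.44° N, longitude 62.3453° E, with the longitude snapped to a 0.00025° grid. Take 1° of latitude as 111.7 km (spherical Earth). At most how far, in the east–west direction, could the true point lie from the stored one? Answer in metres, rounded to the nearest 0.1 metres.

8.1 metres

With a 0.00025° grid the true value lies within half a step, ±0.00025°/2 = ±0.000125°, of the stored one.
Parallels shrink by cos φ, so at 54.44° a degree of longitude is 111700 × 0.5816 ≈ 64959.7 m.
East–west error: 0.000125° × 64959.7 m/° ≈ 8.11996 m.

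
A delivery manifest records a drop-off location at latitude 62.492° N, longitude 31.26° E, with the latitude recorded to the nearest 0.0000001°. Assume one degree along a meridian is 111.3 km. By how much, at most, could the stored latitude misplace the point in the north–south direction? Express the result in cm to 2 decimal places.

0.56 cm

Rounding to 7 decimal places leaves the latitude within ±5e-08° of the true value.
North–south distance: 5e-08° × 111300 m/° = 0.005565 m.
That is 0.005565 m = 0.5565 cm.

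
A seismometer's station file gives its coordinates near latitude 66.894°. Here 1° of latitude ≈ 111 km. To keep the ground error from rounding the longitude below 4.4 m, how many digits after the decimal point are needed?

At 66.894° one degree of longitude covers 111000 × cos 66.894° ≈ 111000 × 0.3924 ≈ 43560.1 m.
N decimal places → at most half a unit in the last place, 0.5 × 10⁻ᴺ° = 43560.1/2 × 10⁻ᴺ m.
Need 0.5 × 43560.1 × 10⁻ᴺ ≤ 4.4 → 10⁻ᴺ ≤ 2.020e-04, so N ≥ 3.69.
N = 3 would give 21.8 m (too coarse); N = 4 gives 2.18 m ≤ 4.4 m.

4 decimal places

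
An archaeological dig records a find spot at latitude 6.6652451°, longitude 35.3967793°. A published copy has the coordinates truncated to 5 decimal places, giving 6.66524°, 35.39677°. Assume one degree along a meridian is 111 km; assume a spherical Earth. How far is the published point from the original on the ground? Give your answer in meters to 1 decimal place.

Δlat = 6.6652451 − 6.66524 = +0.0000051°; Δlon = 35.3967793 − 35.39677 = +0.0000093°.
North–south shift: 0.0000051 × 111000 = 0.5661 m.
E–W at 6.66524°: 0.0000093° × 111000 × cos 6.66524° = 0.0000093 × 111000 × 0.9932 ≈ 1.02532 m.
Distance: √(0.5661² + 1.02532²) ≈ 1.17122 m.

1.2 meters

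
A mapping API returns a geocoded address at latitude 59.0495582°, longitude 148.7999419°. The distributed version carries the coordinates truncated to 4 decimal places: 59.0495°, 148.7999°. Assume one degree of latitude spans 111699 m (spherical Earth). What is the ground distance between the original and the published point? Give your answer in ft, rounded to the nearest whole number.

Δlat = 59.0495582 − 59.0495 = +0.0000582°; Δlon = 148.7999419 − 148.7999 = +0.0000419°.
N–S: 0.0000582° × 111699 m/° = 6.50088 m.
East–west at this latitude: 0.0000419° × 111699 × cos 59.0495° ≈ 0.0000419 × 57446.5 = 2.40701 m.
Distance: √(6.50088² + 2.40701²) ≈ 6.93218 m.
In feet: 6.93218 m ÷ 0.3048 ≈ 22.743 ft.

23 ft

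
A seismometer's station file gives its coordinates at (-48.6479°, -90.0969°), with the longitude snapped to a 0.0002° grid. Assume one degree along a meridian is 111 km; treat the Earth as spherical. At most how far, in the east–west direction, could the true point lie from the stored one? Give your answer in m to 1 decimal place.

7.3 m

With a 0.0002° grid the true value lies within half a step, ±0.0002°/2 = ±0.0001°, of the stored one.
Parallels shrink by cos φ, so at 48.6479° a degree of longitude is 111000 × 0.6607 ≈ 73336 m.
So at most 0.0001° × 73336 ≈ 7.3336 m east–west.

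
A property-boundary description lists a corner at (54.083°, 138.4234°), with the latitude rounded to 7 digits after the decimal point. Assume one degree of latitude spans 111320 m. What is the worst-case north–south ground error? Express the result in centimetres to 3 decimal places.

Rounding to 7 decimal places leaves the latitude within ±5e-08° of the true value.
So the N–S error is at most 5e-08 × 111320 = 0.005566 m.
That is 0.005566 m = 0.5566 cm.

0.557 centimetres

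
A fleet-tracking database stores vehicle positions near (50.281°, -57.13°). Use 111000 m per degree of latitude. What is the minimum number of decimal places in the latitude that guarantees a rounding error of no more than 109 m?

One degree of latitude covers 111000 m.
Rounding to N decimal places gives at most 0.5 × 10⁻ᴺ degrees of error, i.e. 0.5 × 10⁻ᴺ × 111000 m.
Setting 55500 × 10⁻ᴺ ≤ 109 gives 10ᴺ ≥ 509.2, i.e. N ≥ 2.71.
So 3 decimal places suffice (55.5 m); 2 would allow up to 555 m.

3 decimal places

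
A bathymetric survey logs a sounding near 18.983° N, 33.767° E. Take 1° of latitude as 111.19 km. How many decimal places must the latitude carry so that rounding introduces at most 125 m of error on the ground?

One degree of latitude covers 111190 m.
N decimal places → at most half a unit in the last place, 0.5 × 10⁻ᴺ° = 111190/2 × 10⁻ᴺ m.
Setting 55595 × 10⁻ᴺ ≤ 125 gives 10ᴺ ≥ 444.8, i.e. N ≥ 2.65.
N = 2 would give 556 m (too coarse); N = 3 gives 55.6 m ≤ 125 m.

3 decimal places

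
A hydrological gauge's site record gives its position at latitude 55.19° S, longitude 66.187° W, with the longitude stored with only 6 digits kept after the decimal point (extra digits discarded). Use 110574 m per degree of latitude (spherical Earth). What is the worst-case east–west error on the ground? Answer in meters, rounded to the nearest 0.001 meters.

0.063 meters

Truncating at 6 decimal places can drop up to a full unit in the last place, so the longitude may be off by as much as 1e-06°.
At latitude 55.19° a degree of longitude spans 110574 m × cos 55.19° = 110574 × 0.5709 ≈ 63121.9 m.
East–west error: 1e-06° × 63121.9 m/° ≈ 0.0631219 m.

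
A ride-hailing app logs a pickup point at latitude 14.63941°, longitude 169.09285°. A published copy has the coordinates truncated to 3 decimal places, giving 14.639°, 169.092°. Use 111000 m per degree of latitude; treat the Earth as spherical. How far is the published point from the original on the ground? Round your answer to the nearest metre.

102 metres

The latitude changed by +0.00041° and the longitude by +0.00085°.
N–S: 0.00041° × 111000 m/° = 45.51 m.
E–W at 14.639°: 0.00085° × 111000 × cos 14.639° = 0.00085 × 111000 × 0.9675 ≈ 91.2872 m.
Combined displacement = (45.51² + 91.2872²)^½ ≈ 102.002 m.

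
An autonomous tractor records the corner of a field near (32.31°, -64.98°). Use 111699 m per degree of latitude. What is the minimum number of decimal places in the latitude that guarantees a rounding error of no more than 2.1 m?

One degree of latitude covers 111699 m.
Rounding to N decimal places gives at most 0.5 × 10⁻ᴺ degrees of error, i.e. 0.5 × 10⁻ᴺ × 111699 m.
Setting 55849.5 × 10⁻ᴺ ≤ 2.1 gives 10ᴺ ≥ 2.66e+04, i.e. N ≥ 4.42.
N = 4 would give 5.58 m (too coarse); N = 5 gives 0.558 m ≤ 2.1 m.

5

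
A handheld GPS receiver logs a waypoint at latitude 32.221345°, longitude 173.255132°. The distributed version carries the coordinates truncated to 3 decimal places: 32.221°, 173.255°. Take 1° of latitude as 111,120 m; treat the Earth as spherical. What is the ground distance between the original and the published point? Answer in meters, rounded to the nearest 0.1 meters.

40.3 meters

Δlat = 32.221345 − 32.221 = +0.000345°; Δlon = 173.255132 − 173.255 = +0.000132°.
North–south shift: 0.000345 × 111120 = 38.3364 m.
E–W at 32.221°: 0.000132° × 111120 × cos 32.221° = 0.000132 × 111120 × 0.8460 ≈ 12.409 m.
Distance: √(38.3364² + 12.409²) ≈ 40.2947 m.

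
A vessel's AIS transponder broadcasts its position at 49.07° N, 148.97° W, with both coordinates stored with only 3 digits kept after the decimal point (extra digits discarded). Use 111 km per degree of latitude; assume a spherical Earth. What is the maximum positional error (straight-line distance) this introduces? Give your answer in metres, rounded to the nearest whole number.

Truncating at 3 decimal places can drop up to a full unit in the last place, so each coordinate may be off by as much as 0.001°.
North–south component: 0.001° × 111000 = 111 m.
East–west component at 49.07°: 0.001° × 111000 × cos 49.07° ≈ 0.001 × 72720.2 ≈ 72.7202 m.
Combining orthogonally: (111² + 72.7202²)^½ ≈ 132.7 m.

133 metres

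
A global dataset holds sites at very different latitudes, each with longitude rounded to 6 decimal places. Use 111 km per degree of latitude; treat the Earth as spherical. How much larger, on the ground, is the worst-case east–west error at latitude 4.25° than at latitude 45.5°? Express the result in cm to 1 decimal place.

Rounding to 6 decimal places leaves the longitude within ±5e-07° of the true value.
Error at 4.25° = 5e-07° × 111000 × cos 4.25° ≈ 0.0555 × 0.9973 = 0.055347 m.
At 45.5°: 5e-07° × 111000 × cos 45.5° = 5e-07 × 111000 × 0.7009 ≈ 0.0389 m.
So the lower-latitude error exceeds the higher by 0.055347 − 0.0389 = 0.016447 m.
That is 0.0164469 m = 1.6447 cm.

1.6 cm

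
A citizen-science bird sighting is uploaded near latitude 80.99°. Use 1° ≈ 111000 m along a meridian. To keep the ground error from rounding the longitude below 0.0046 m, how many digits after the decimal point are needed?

7 decimal places

At 80.99° one degree of longitude covers 111000 × cos 80.99° ≈ 111000 × 0.1566 ≈ 17383.4 m.
N decimal places → at most half a unit in the last place, 0.5 × 10⁻ᴺ° = 17383.4/2 × 10⁻ᴺ m.
Need 0.5 × 17383.4 × 10⁻ᴺ ≤ 0.0046 → 10⁻ᴺ ≤ 5.292e-07, so N ≥ 6.28.
N = 6 would give 0.00869 m (too coarse); N = 7 gives 0.000869 m ≤ 0.0046 m.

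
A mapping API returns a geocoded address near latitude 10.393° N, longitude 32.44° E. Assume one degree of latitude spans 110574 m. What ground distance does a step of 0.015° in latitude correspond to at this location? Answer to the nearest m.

1659 m

Along a meridian 0.015° is 0.015 × 110574 = 1658.61 m.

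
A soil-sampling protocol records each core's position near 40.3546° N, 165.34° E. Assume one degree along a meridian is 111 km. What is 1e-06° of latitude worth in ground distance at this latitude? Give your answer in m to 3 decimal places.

0.111 m

Along a meridian 1e-06° is 1e-06 × 111000 = 0.111 m.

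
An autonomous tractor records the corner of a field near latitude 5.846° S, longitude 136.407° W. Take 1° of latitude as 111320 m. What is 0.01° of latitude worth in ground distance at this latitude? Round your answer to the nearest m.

Along a meridian 0.01° is 0.01 × 111320 = 1113.2 m.

1113 m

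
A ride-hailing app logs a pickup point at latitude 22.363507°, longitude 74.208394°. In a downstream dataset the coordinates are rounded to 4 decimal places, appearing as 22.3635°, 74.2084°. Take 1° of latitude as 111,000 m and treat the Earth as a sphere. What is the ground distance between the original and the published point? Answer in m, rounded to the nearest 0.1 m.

1.0 m

The latitude changed by +0.000007° and the longitude by -0.000006°.
N–S: 0.000007° × 111000 m/° = 0.777 m.
E–W at 22.3635°: -0.000006° × 111000 × cos 22.3635° = -0.000006 × 111000 × 0.9248 ≈ -0.615909 m.
Hypotenuse of the two orthogonal shifts: √(0.777² + 0.615909²) = 0.9915 m.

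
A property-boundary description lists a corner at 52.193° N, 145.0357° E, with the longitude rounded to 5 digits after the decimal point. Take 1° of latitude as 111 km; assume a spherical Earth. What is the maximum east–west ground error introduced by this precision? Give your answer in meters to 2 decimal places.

0.34 meters

Rounding to 5 decimal places leaves the longitude within ±5e-06° of the true value.
Parallels shrink by cos φ, so at 52.193° a degree of longitude is 111000 × 0.6130 ≈ 68043.4 m.
East–west error: 5e-06° × 68043.4 m/° ≈ 0.340217 m.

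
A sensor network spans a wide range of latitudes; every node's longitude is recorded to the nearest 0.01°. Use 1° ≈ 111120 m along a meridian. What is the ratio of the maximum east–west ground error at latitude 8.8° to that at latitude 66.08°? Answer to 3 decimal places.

Rounding to 2 decimal places leaves the longitude within ±0.005° of the true value.
At 8.8°: 0.005° × 111120 × cos 8.8° = 0.005 × 111120 × 0.9882 ≈ 549.06 m.
At 66.08°: 0.005° × 111120 × cos 66.08° = 0.005 × 111120 × 0.4055 ≈ 225.27 m.
The ratio reduces to cos 8.8° / cos 66.08° = 0.9882/0.4055 ≈ 2.4373.

2.437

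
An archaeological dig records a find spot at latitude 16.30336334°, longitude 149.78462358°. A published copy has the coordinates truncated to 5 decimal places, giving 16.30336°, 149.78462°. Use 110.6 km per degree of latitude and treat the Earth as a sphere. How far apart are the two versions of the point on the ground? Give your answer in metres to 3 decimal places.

Δlat = 16.30336334 − 16.30336 = +0.00000334°; Δlon = 149.78462358 − 149.78462 = +0.00000358°.
North–south shift: 0.00000334 × 110600 = 0.369404 m.
East–west at this latitude: 0.00000358° × 110600 × cos 16.3034° ≈ 0.00000358 × 106153 = 0.380026 m.
Hypotenuse of the two orthogonal shifts: √(0.369404² + 0.380026²) = 0.529981 m.

0.530 metres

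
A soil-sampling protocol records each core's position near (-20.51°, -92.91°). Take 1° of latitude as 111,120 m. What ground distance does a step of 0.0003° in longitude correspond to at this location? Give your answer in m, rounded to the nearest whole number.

0.0003° of longitude at 20.51° is 0.0003 × 111120 × cos 20.51° ≈ 0.0003 × 104076 = 31.2229 m.

31 m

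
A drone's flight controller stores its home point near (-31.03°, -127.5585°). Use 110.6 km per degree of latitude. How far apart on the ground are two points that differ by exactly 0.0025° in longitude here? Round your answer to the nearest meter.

237 meters

One degree of longitude here spans 110600 × cos 31.03° = 110600 × 0.8569 ≈ 94772.9 m; 0.0025° of that is 236.932 m.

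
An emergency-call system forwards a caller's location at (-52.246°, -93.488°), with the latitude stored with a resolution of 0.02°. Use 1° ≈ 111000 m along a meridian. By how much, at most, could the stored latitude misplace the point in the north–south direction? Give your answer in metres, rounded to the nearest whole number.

1110 metres

With a 0.02° grid the true value lies within half a step, ±0.02°/2 = ±0.01°, of the stored one.
North–south distance: 0.01° × 111000 m/° = 1110 m.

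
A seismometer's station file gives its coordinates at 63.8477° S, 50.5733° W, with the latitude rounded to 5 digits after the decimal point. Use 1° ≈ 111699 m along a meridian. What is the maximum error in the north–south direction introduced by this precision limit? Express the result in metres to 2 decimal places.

0.56 metres

Rounding to 5 decimal places leaves the latitude within ±5e-06° of the true value.
Along the meridian that is 5e-06° × 111699 m/° = 0.558495 m.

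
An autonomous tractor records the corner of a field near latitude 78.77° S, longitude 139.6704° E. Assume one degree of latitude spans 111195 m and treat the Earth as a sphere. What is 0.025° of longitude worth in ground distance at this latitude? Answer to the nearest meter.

541 meters

One degree of longitude here spans 111195 × cos 78.77° = 111195 × 0.1947 ≈ 21655 m; 0.025° of that is 541.375 m.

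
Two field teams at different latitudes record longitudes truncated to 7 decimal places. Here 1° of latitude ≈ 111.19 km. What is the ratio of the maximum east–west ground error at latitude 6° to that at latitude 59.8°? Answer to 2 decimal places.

Truncating at 7 decimal places can drop up to a full unit in the last place, so the longitude may be off by as much as 1e-07°.
At 6°: 1e-07° × 111190 × cos 6° = 1e-07 × 111190 × 0.9945 ≈ 0.011058 m.
Error at 59.8° = 1e-07° × 111190 × cos 59.8° ≈ 0.011119 × 0.5030 = 0.0055931 m.
The ratio reduces to cos 6° / cos 59.8° = 0.9945/0.5030 ≈ 1.9771.

1.98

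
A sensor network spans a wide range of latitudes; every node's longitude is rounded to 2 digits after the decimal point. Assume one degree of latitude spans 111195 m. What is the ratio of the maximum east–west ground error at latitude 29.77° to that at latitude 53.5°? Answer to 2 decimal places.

Rounding to 2 decimal places leaves the longitude within ±0.005° of the true value.
Error at 29.77° = 0.005° × 111195 × cos 29.77° ≈ 555.98 × 0.8680 = 482.6 m.
Error at 53.5° = 0.005° × 111195 × cos 53.5° ≈ 555.98 × 0.5948 = 330.71 m.
The ratio reduces to cos 29.77° / cos 53.5° = 0.8680/0.5948 ≈ 1.4593.

1.46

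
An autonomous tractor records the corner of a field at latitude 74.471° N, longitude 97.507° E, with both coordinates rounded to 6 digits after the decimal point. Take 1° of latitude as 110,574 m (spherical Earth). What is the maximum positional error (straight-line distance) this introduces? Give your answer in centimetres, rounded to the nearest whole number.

6 centimetres

Rounding to 6 decimal places leaves each coordinate within ±5e-07° of the true value.
North–south component: 5e-07° × 110574 = 0.055287 m.
E–W at 74.471°: 5e-07° × 110574 × cos 74.471° = 5e-07 × 110574 × 0.2677 ≈ 0.0148018 m.
Combining orthogonally: (0.055287² + 0.0148018²)^½ ≈ 0.0572341 m.
That is 0.0572341 m = 5.7234 cm.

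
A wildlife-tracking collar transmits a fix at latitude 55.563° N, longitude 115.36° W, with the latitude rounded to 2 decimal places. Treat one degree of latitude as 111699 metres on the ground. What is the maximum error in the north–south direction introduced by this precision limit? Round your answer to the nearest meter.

Rounding to 2 decimal places leaves the latitude within ±0.005° of the true value.
North–south distance: 0.005° × 111699 m/° = 558.495 m.

558 meters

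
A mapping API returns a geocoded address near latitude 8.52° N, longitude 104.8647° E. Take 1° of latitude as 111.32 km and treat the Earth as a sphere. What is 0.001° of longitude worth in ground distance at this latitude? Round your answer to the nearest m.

One degree of longitude here spans 111320 × cos 8.52° = 111320 × 0.9890 ≈ 110091 m; 0.001° of that is 110.091 m.

110 m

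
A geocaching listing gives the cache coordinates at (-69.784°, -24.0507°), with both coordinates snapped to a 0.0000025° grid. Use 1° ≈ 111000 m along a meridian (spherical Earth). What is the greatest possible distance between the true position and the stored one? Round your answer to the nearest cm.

15 cm

With a 0.0000025° grid the true value lies within half a step, ±0.0000025°/2 = ±1.25e-06°, of the stored one.
Latitude error → 1.25e-06 × 111000 = 0.13875 m along the meridian.
Longitude error → 1.25e-06 × 111000 × cos 69.784° = 1.25e-06 × 111000 × 0.3456 ≈ 0.0479465 m.
Combining orthogonally: (0.13875² + 0.0479465²)^½ ≈ 0.146801 m.
That is 0.146801 m = 14.68 cm.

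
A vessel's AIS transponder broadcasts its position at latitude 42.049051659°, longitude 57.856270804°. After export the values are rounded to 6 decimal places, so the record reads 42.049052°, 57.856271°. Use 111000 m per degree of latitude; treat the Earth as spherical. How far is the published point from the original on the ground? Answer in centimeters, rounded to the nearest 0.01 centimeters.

The latitude changed by -0.000000341° and the longitude by -0.000000196°.
North–south shift: -0.000000341 × 111000 = -0.037851 m.
East–west at this latitude: -0.000000196° × 111000 × cos 42.0491° ≈ -0.000000196 × 82425.5 = -0.0161554 m.
Combined displacement = (0.037851² + 0.0161554²)^½ ≈ 0.0411545 m.
That is 0.0411545 m = 4.1155 cm.

4.12 centimeters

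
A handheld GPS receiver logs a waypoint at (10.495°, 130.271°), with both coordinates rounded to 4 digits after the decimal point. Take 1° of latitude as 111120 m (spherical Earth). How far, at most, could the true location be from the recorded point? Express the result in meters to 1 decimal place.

7.8 meters

Rounding to 4 decimal places leaves each coordinate within ±5e-05° of the true value.
Latitude error → 5e-05 × 111120 = 5.556 m along the meridian.
East–west component at 10.495°: 5e-05° × 111120 × cos 10.495° ≈ 5e-05 × 109261 ≈ 5.46305 m.
Worst case both components are at the extreme and orthogonal: √(5.556² + 5.46305²) ≈ 7.79192 m.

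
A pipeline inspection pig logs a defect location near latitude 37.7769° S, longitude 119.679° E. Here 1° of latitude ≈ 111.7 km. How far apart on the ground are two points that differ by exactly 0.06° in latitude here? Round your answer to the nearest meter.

6702 meters

Along a meridian 0.06° is 0.06 × 111700 = 6702 m.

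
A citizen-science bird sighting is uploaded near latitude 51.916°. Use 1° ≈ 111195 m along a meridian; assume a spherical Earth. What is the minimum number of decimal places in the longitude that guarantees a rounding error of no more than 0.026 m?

7 decimal places

At 51.916° one degree of longitude covers 111195 × cos 51.916° ≈ 111195 × 0.6168 ≈ 68586.9 m.
Rounding to N decimal places gives at most 0.5 × 10⁻ᴺ degrees of error, i.e. 0.5 × 10⁻ᴺ × 68586.9 m.
Setting 34293.4 × 10⁻ᴺ ≤ 0.026 gives 10ᴺ ≥ 1.319e+06, i.e. N ≥ 6.12.
So 7 decimal places suffice (0.00343 m); 6 would allow up to 0.0343 m.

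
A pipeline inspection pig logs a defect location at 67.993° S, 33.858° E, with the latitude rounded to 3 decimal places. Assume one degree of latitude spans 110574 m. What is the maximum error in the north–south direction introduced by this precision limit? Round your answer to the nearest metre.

55 metres

Rounding to 3 decimal places leaves the latitude within ±0.0005° of the true value.
Along the meridian that is 0.0005° × 110574 m/° = 55.287 m.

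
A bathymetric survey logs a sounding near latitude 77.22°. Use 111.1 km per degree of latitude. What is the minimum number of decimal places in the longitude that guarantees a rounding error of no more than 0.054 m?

At 77.22° one degree of longitude covers 111100 × cos 77.22° ≈ 111100 × 0.2212 ≈ 24576.2 m.
Rounding to N decimal places gives at most 0.5 × 10⁻ᴺ degrees of error, i.e. 0.5 × 10⁻ᴺ × 24576.2 m.
Need 0.5 × 24576.2 × 10⁻ᴺ ≤ 0.054 → 10⁻ᴺ ≤ 4.394e-06, so N ≥ 5.36.
At 5 places the error can reach 0.123 m, but 6 places keeps it to 0.0123 m.

6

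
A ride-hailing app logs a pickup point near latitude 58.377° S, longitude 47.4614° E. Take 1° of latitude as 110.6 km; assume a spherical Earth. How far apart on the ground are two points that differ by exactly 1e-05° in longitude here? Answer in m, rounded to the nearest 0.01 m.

One degree of longitude here spans 110600 × cos 58.377° = 110600 × 0.5243 ≈ 57990.7 m; 1e-05° of that is 0.579907 m.

0.58 m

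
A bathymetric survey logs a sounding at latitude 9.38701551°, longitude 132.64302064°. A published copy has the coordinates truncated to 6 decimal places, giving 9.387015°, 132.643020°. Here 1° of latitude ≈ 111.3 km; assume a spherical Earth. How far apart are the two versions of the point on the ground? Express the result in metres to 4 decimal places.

0.0903 metres

Δlat = 9.38701551 − 9.387015 = +0.00000051°; Δlon = 132.64302064 − 132.643020 = +0.00000064°.
N–S: 0.00000051° × 111300 m/° = 0.056763 m.
E–W at 9.38701°: 0.00000064° × 111300 × cos 9.38701° = 0.00000064 × 111300 × 0.9866 ≈ 0.0702781 m.
Combined displacement = (0.056763² + 0.0702781²)^½ ≈ 0.0903386 m.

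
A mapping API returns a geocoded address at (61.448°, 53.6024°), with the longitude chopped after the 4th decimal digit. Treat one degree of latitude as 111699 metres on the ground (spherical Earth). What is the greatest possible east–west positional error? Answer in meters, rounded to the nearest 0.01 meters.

Truncating at 4 decimal places can drop up to a full unit in the last place, so the longitude may be off by as much as 0.0001°.
At latitude 61.448° a degree of longitude spans 111699 m × cos 61.448° = 111699 × 0.4780 ≈ 53387.2 m.
Maximum E–W displacement: 0.0001 × 53387.2 = 5.33872 m.

5.34 meters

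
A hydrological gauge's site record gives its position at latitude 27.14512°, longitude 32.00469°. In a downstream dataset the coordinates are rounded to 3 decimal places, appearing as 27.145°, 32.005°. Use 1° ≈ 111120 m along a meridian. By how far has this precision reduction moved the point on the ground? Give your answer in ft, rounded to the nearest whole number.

110 ft

The latitude changed by +0.00012° and the longitude by -0.00031°.
N–S: 0.00012° × 111120 m/° = 13.3344 m.
E–W at 27.145°: -0.00031° × 111120 × cos 27.145° = -0.00031 × 111120 × 0.8899 ≈ -30.653 m.
Combined displacement = (13.3344² + 30.653²)^½ ≈ 33.4277 m.
Converting: 33.4277 m × 3.2808 ft/m ≈ 109.67 ft.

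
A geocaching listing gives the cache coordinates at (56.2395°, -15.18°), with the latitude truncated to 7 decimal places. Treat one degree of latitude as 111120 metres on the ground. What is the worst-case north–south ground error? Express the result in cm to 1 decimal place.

1.1 cm

Truncating at 7 decimal places can drop up to a full unit in the last place, so the latitude may be off by as much as 1e-07°.
Along the meridian that is 1e-07° × 111120 m/° = 0.011112 m.
That is 0.011112 m = 1.1112 cm.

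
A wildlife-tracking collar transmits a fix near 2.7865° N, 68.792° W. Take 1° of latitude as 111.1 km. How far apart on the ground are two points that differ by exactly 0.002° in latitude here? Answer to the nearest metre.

0.002° × 111100 m/° = 222.2 m.

222 metres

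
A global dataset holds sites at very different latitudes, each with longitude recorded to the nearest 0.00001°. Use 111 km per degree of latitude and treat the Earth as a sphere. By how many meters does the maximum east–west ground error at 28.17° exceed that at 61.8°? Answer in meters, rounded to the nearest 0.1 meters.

Rounding to 5 decimal places leaves the longitude within ±5e-06° of the true value.
Error at 28.17° = 5e-06° × 111000 × cos 28.17° ≈ 0.555 × 0.8816 = 0.48926 m.
Error at 61.8° = 5e-06° × 111000 × cos 61.8° ≈ 0.555 × 0.4726 = 0.26227 m.
Difference: 0.48926 − 0.26227 = 0.22699 m.

0.2 meters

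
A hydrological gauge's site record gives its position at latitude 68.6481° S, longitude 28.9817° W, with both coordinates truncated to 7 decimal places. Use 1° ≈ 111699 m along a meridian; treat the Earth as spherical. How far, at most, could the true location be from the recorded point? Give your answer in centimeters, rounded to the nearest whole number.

1 centimeters

Truncating at 7 decimal places can drop up to a full unit in the last place, so each coordinate may be off by as much as 1e-07°.
North–south component: 1e-07° × 111699 = 0.0111699 m.
E–W at 68.6481°: 1e-07° × 111699 × cos 68.6481° = 1e-07 × 111699 × 0.3641 ≈ 0.00406691 m.
Worst case both components are at the extreme and orthogonal: √(0.0111699² + 0.00406691²) ≈ 0.0118872 m.
That is 0.0118872 m = 1.1887 cm.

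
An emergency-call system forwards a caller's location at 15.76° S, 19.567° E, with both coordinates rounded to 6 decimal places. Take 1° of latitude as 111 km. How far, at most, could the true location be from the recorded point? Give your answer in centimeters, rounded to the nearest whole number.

Rounding to 6 decimal places leaves each coordinate within ±5e-07° of the true value.
Latitude error → 5e-07 × 111000 = 0.0555 m along the meridian.
Longitude error → 5e-07 × 111000 × cos 15.76° = 5e-07 × 111000 × 0.9624 ≈ 0.0534136 m.
Worst case both components are at the extreme and orthogonal: √(0.0555² + 0.0534136²) ≈ 0.0770277 m.
That is 0.0770277 m = 7.7028 cm.

8 centimeters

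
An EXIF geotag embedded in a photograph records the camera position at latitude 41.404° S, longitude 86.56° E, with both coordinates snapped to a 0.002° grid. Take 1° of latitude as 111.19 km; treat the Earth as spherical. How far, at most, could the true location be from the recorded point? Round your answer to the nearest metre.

139 metres

With a 0.002° grid the true value lies within half a step, ±0.002°/2 = ±0.001°, of the stored one.
Latitude error → 0.001 × 111190 = 111.19 m along the meridian.
Longitude error → 0.001 × 111190 × cos 41.404° = 0.001 × 111190 × 0.7501 ≈ 83.3997 m.
The two errors are perpendicular, so the maximum displacement is √(111.19² + 83.3997²) ≈ 138.992 m.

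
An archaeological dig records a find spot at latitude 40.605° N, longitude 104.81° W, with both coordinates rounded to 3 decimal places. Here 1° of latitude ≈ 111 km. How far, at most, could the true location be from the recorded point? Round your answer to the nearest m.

Rounding to 3 decimal places leaves each coordinate within ±0.0005° of the true value.
N–S: 0.0005° × 111000 m/° = 55.5 m.
Longitude error → 0.0005 × 111000 × cos 40.605° = 0.0005 × 111000 × 0.7592 ≈ 42.1364 m.
The two errors are perpendicular, so the maximum displacement is √(55.5² + 42.1364²) ≈ 69.683 m.

70 m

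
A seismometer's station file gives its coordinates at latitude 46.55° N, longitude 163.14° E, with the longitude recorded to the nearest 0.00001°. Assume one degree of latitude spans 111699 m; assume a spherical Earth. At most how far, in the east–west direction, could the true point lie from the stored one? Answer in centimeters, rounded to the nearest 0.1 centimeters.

Rounding to 5 decimal places leaves the longitude within ±5e-06° of the true value.
One degree of longitude at 46.55° is 111699 × cos 46.55° ≈ 111699 × 0.6877 = 76817.8 m.
So at most 5e-06° × 76817.8 ≈ 0.384089 m east–west.
That is 0.384089 m = 38.409 cm.

38.4 centimeters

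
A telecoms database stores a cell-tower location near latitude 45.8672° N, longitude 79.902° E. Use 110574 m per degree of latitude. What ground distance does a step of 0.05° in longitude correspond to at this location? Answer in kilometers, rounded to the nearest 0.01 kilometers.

One degree of longitude here spans 110574 × cos 45.8672° = 110574 × 0.6963 ≈ 76995.3 m; 0.05° of that is 3849.77 m.
That is 3849.77 m = 3.8498 km.

3.85 kilometers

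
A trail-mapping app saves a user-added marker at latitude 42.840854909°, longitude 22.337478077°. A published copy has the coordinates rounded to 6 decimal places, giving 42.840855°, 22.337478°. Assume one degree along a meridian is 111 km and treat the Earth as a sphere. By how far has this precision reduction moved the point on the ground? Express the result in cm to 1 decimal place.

Δlat = 42.840854909 − 42.840855 = -0.000000091°; Δlon = 22.337478077 − 22.337478 = +0.000000077°.
North–south shift: -0.000000091 × 111000 = -0.010101 m.
E–W at 42.8409°: 0.000000077° × 111000 × cos 42.8409° = 0.000000077 × 111000 × 0.7332 ≈ 0.00626705 m.
Distance: √(0.010101² + 0.00626705²) ≈ 0.0118872 m.
That is 0.0118872 m = 1.1887 cm.

1.2 cm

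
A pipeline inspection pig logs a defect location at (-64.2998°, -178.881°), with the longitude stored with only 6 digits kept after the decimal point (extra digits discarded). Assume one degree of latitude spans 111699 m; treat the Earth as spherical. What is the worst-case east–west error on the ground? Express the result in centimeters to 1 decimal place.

Truncating at 6 decimal places can drop up to a full unit in the last place, so the longitude may be off by as much as 1e-06°.
One degree of longitude at 64.2998° is 111699 × cos 64.2998° ≈ 111699 × 0.4337 = 48439.6 m.
Maximum E–W displacement: 1e-06 × 48439.6 = 0.0484396 m.
That is 0.0484396 m = 4.844 cm.

4.8 centimeters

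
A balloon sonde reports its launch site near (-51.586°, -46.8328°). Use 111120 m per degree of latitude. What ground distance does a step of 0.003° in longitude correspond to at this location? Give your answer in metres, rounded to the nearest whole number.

One degree of longitude here spans 111120 × cos 51.586° = 111120 × 0.6213 ≈ 69043.2 m; 0.003° of that is 207.13 m.

207 metres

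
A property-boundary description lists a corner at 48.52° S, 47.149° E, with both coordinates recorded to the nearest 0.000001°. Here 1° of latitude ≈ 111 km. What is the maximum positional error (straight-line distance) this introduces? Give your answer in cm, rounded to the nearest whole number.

Rounding to 6 decimal places leaves each coordinate within ±5e-07° of the true value.
Latitude error → 5e-07 × 111000 = 0.0555 m along the meridian.
East–west component at 48.52°: 5e-07° × 111000 × cos 48.52° ≈ 5e-07 × 73521.8 ≈ 0.0367609 m.
Worst case both components are at the extreme and orthogonal: √(0.0555² + 0.0367609²) ≈ 0.0665704 m.
That is 0.0665704 m = 6.657 cm.

7 cm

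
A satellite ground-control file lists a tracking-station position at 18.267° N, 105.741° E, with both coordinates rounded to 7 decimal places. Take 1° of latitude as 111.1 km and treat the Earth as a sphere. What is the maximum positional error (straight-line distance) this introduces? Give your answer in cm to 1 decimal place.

Rounding to 7 decimal places leaves each coordinate within ±5e-08° of the true value.
North–south component: 5e-08° × 111100 = 0.005555 m.
East–west component at 18.267°: 5e-08° × 111100 × cos 18.267° ≈ 5e-08 × 105501 ≈ 0.00527506 m.
Combining orthogonally: (0.005555² + 0.00527506²)^½ ≈ 0.00766057 m.
That is 0.00766057 m = 0.76606 cm.

0.8 cm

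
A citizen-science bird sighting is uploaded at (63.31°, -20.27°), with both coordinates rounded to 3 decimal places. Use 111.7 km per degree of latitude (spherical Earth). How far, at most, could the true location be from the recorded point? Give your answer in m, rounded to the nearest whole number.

Rounding to 3 decimal places leaves each coordinate within ±0.0005° of the true value.
N–S: 0.0005° × 111700 m/° = 55.85 m.
East–west component at 63.31°: 0.0005° × 111700 × cos 63.31° ≈ 0.0005 × 50171.5 ≈ 25.0858 m.
The two errors are perpendicular, so the maximum displacement is √(55.85² + 25.0858²) ≈ 61.2251 m.

61 m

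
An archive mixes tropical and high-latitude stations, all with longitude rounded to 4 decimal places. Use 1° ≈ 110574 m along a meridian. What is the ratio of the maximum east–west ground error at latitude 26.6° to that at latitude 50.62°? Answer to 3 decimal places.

Rounding to 4 decimal places leaves the longitude within ±5e-05° of the true value.
At 26.6°: 5e-05° × 110574 × cos 26.6° = 5e-05 × 110574 × 0.8942 ≈ 4.9435 m.
At 50.62°: 5e-05° × 110574 × cos 50.62° = 5e-05 × 110574 × 0.6345 ≈ 3.5077 m.
The ratio reduces to cos 26.6° / cos 50.62° = 0.8942/0.6345 ≈ 1.4093.

1.409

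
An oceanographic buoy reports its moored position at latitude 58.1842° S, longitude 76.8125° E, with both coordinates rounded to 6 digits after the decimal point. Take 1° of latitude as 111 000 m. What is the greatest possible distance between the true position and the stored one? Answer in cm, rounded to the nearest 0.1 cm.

6.3 cm

Rounding to 6 decimal places leaves each coordinate within ±5e-07° of the true value.
N–S: 5e-07° × 111000 m/° = 0.0555 m.
E–W at 58.1842°: 5e-07° × 111000 × cos 58.1842° = 5e-07 × 111000 × 0.5272 ≈ 0.0292591 m.
The two errors are perpendicular, so the maximum displacement is √(0.0555² + 0.0292591²) ≈ 0.0627403 m.
That is 0.0627403 m = 6.274 cm.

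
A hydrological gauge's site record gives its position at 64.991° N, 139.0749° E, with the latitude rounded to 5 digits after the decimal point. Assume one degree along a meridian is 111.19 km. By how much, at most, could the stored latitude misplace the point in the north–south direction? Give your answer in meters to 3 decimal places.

0.556 meters

Rounding to 5 decimal places leaves the latitude within ±5e-06° of the true value.
So the N–S error is at most 5e-06 × 111190 = 0.55595 m.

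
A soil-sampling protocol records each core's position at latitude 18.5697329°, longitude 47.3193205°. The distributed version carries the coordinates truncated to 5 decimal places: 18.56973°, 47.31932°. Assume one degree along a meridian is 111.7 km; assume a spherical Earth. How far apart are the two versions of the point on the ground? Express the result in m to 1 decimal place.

The latitude changed by +0.0000029° and the longitude by +0.0000005°.
North–south shift: 0.0000029 × 111700 = 0.32393 m.
East–west at this latitude: 0.0000005° × 111700 × cos 18.5697° ≈ 0.0000005 × 105885 = 0.0529423 m.
Hypotenuse of the two orthogonal shifts: √(0.32393² + 0.0529423²) = 0.328228 m.

0.3 m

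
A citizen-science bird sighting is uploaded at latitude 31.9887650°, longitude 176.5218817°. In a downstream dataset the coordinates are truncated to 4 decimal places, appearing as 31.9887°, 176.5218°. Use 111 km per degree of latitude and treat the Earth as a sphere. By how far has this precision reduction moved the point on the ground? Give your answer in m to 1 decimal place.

10.5 m

Δlat = 31.9887650 − 31.9887 = +0.0000650°; Δlon = 176.5218817 − 176.5218 = +0.0000817°.
N–S: 0.0000650° × 111000 m/° = 7.215 m.
East–west at this latitude: 0.0000817° × 111000 × cos 31.9887° ≈ 0.0000817 × 94144.9 = 7.69164 m.
Hypotenuse of the two orthogonal shifts: √(7.215² + 7.69164²) = 10.546 m.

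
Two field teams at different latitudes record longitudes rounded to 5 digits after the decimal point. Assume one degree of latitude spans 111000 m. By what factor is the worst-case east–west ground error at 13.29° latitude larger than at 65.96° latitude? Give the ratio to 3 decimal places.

2.389

Rounding to 5 decimal places leaves the longitude within ±5e-06° of the true value.
Error at 13.29° = 5e-06° × 111000 × cos 13.29° ≈ 0.555 × 0.9732 = 0.54014 m.
Error at 65.96° = 5e-06° × 111000 × cos 65.96° ≈ 0.555 × 0.4074 = 0.22609 m.
The ratio reduces to cos 13.29° / cos 65.96° = 0.9732/0.4074 ≈ 2.3890.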